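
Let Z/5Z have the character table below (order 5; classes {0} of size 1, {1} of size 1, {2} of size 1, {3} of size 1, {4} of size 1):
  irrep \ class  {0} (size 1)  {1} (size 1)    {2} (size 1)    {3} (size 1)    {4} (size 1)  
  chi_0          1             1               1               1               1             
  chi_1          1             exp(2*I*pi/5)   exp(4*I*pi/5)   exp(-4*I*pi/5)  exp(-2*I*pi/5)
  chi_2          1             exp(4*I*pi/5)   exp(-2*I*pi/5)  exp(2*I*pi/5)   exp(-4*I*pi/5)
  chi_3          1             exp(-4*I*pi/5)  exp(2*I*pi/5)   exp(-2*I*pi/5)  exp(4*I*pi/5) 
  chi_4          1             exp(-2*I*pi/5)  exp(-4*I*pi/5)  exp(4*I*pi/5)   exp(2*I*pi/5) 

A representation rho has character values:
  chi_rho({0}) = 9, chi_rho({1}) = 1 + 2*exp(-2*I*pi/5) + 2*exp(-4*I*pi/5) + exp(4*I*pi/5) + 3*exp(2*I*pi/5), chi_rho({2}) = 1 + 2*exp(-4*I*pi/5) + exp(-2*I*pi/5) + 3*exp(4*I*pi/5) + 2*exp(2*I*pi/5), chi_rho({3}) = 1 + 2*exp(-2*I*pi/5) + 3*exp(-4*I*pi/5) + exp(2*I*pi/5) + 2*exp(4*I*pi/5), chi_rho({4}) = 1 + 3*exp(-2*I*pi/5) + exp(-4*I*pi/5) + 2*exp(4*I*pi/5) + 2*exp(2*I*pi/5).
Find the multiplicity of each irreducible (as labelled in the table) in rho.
Multiplicities: chi_0: 1, chi_1: 3, chi_2: 1, chi_3: 2, chi_4: 2.

Why: Use <chi_rho, chi> = (1/|G|) sum_C |C| * chi_rho(C) * conj(chi(C)) with |G| = 5 for each irreducible chi in the table:
  <chi_rho, chi_0> = (1/5)[1*(9)*conj(1) + 1*(1 + 2*exp(-2*I*pi/5) + 2*exp(-4*I*pi/5) + exp(4*I*pi/5) + 3*exp(2*I*pi/5))*conj(1) + 1*(1 + 2*exp(-4*I*pi/5) + exp(-2*I*pi/5) + 3*exp(4*I*pi/5) + 2*exp(2*I*pi/5))*conj(1) + 1*(1 + 2*exp(-2*I*pi/5) + 3*exp(-4*I*pi/5) + exp(2*I*pi/5) + 2*exp(4*I*pi/5))*conj(1) + 1*(1 + 3*exp(-2*I*pi/5) + exp(-4*I*pi/5) + 2*exp(4*I*pi/5) + 2*exp(2*I*pi/5))*conj(1)]
      = (1/5)[(9) + (1 + 2*exp(-2*I*pi/5) + 2*exp(-4*I*pi/5) + exp(4*I*pi/5) + 3*exp(2*I*pi/5)) + (1 + 2*exp(-4*I*pi/5) + exp(-2*I*pi/5) + 3*exp(4*I*pi/5) + 2*exp(2*I*pi/5)) + (1 + 2*exp(-2*I*pi/5) + 3*exp(-4*I*pi/5) + exp(2*I*pi/5) + 2*exp(4*I*pi/5)) + (1 + 3*exp(-2*I*pi/5) + exp(-4*I*pi/5) + 2*exp(4*I*pi/5) + 2*exp(2*I*pi/5))] = 5/5 = 1
  <chi_rho, chi_1> = (1/5)[1*(9)*conj(1) + 1*(1 + 2*exp(-2*I*pi/5) + 2*exp(-4*I*pi/5) + exp(4*I*pi/5) + 3*exp(2*I*pi/5))*conj(exp(2*I*pi/5)) + 1*(1 + 2*exp(-4*I*pi/5) + exp(-2*I*pi/5) + 3*exp(4*I*pi/5) + 2*exp(2*I*pi/5))*conj(exp(4*I*pi/5)) + 1*(1 + 2*exp(-2*I*pi/5) + 3*exp(-4*I*pi/5) + exp(2*I*pi/5) + 2*exp(4*I*pi/5))*conj(exp(-4*I*pi/5)) + 1*(1 + 3*exp(-2*I*pi/5) + exp(-4*I*pi/5) + 2*exp(4*I*pi/5) + 2*exp(2*I*pi/5))*conj(exp(-2*I*pi/5))]
      = (1/5)[(9) + (3 + 2*exp(-4*I*pi/5) + exp(-2*I*pi/5) + exp(2*I*pi/5) + 2*exp(4*I*pi/5)) + (3 + 2*exp(-2*I*pi/5) + exp(-4*I*pi/5) + exp(4*I*pi/5) + 2*exp(2*I*pi/5)) + (3 + 2*exp(-2*I*pi/5) + exp(-4*I*pi/5) + exp(4*I*pi/5) + 2*exp(2*I*pi/5)) + (3 + 2*exp(-4*I*pi/5) + exp(-2*I*pi/5) + exp(2*I*pi/5) + 2*exp(4*I*pi/5))] = 15/5 = 3
  <chi_rho, chi_2> = (1/5)[1*(9)*conj(1) + 1*(1 + 2*exp(-2*I*pi/5) + 2*exp(-4*I*pi/5) + exp(4*I*pi/5) + 3*exp(2*I*pi/5))*conj(exp(4*I*pi/5)) + 1*(1 + 2*exp(-4*I*pi/5) + exp(-2*I*pi/5) + 3*exp(4*I*pi/5) + 2*exp(2*I*pi/5))*conj(exp(-2*I*pi/5)) + 1*(1 + 2*exp(-2*I*pi/5) + 3*exp(-4*I*pi/5) + exp(2*I*pi/5) + 2*exp(4*I*pi/5))*conj(exp(2*I*pi/5)) + 1*(1 + 3*exp(-2*I*pi/5) + exp(-4*I*pi/5) + 2*exp(4*I*pi/5) + 2*exp(2*I*pi/5))*conj(exp(-4*I*pi/5))]
      = (1/5)[(9) + (1 + 3*exp(-2*I*pi/5) + exp(-4*I*pi/5) + 2*exp(4*I*pi/5) + 2*exp(2*I*pi/5)) + (1 + 2*exp(-2*I*pi/5) + 3*exp(-4*I*pi/5) + exp(2*I*pi/5) + 2*exp(4*I*pi/5)) + (1 + 2*exp(-4*I*pi/5) + exp(-2*I*pi/5) + 3*exp(4*I*pi/5) + 2*exp(2*I*pi/5)) + (1 + 2*exp(-2*I*pi/5) + 2*exp(-4*I*pi/5) + exp(4*I*pi/5) + 3*exp(2*I*pi/5))] = 5/5 = 1
  <chi_rho, chi_3> = (1/5)[1*(9)*conj(1) + 1*(1 + 2*exp(-2*I*pi/5) + 2*exp(-4*I*pi/5) + exp(4*I*pi/5) + 3*exp(2*I*pi/5))*conj(exp(-4*I*pi/5)) + 1*(1 + 2*exp(-4*I*pi/5) + exp(-2*I*pi/5) + 3*exp(4*I*pi/5) + 2*exp(2*I*pi/5))*conj(exp(2*I*pi/5)) + 1*(1 + 2*exp(-2*I*pi/5) + 3*exp(-4*I*pi/5) + exp(2*I*pi/5) + 2*exp(4*I*pi/5))*conj(exp(-2*I*pi/5)) + 1*(1 + 3*exp(-2*I*pi/5) + exp(-4*I*pi/5) + 2*exp(4*I*pi/5) + 2*exp(2*I*pi/5))*conj(exp(4*I*pi/5))]
      = (1/5)[(9) + (2 + 3*exp(-4*I*pi/5) + exp(-2*I*pi/5) + exp(4*I*pi/5) + 2*exp(2*I*pi/5)) + (2 + exp(-2*I*pi/5) + exp(-4*I*pi/5) + 2*exp(4*I*pi/5) + 3*exp(2*I*pi/5)) + (2 + 3*exp(-2*I*pi/5) + 2*exp(-4*I*pi/5) + exp(4*I*pi/5) + exp(2*I*pi/5)) + (2 + 2*exp(-2*I*pi/5) + exp(-4*I*pi/5) + exp(2*I*pi/5) + 3*exp(4*I*pi/5))] = 10/5 = 2
  <chi_rho, chi_4> = (1/5)[1*(9)*conj(1) + 1*(1 + 2*exp(-2*I*pi/5) + 2*exp(-4*I*pi/5) + exp(4*I*pi/5) + 3*exp(2*I*pi/5))*conj(exp(-2*I*pi/5)) + 1*(1 + 2*exp(-4*I*pi/5) + exp(-2*I*pi/5) + 3*exp(4*I*pi/5) + 2*exp(2*I*pi/5))*conj(exp(-4*I*pi/5)) + 1*(1 + 2*exp(-2*I*pi/5) + 3*exp(-4*I*pi/5) + exp(2*I*pi/5) + 2*exp(4*I*pi/5))*conj(exp(4*I*pi/5)) + 1*(1 + 3*exp(-2*I*pi/5) + exp(-4*I*pi/5) + 2*exp(4*I*pi/5) + 2*exp(2*I*pi/5))*conj(exp(2*I*pi/5))]
      = (1/5)[(9) + (2 + 2*exp(-2*I*pi/5) + exp(-4*I*pi/5) + exp(2*I*pi/5) + 3*exp(4*I*pi/5)) + (2 + 3*exp(-2*I*pi/5) + 2*exp(-4*I*pi/5) + exp(4*I*pi/5) + exp(2*I*pi/5)) + (2 + exp(-2*I*pi/5) + exp(-4*I*pi/5) + 2*exp(4*I*pi/5) + 3*exp(2*I*pi/5)) + (2 + 3*exp(-4*I*pi/5) + exp(-2*I*pi/5) + exp(4*I*pi/5) + 2*exp(2*I*pi/5))] = 10/5 = 2
(Exp terms are combined using exp(i*s)*conj(exp(i*t)) = exp(i*(s-t)), and sums of them are collapsed using the identity that for every m > 1 the m distinct m-th roots of unity sum to 0, e.g. 1 + exp(2*I*pi/3) + exp(-2*I*pi/3) = 0.)
Dimension check: dim(rho) = sum (mult * dim) = 1*1 + 3*1 + 1*1 + 2*1 + 2*1 = 9 = chi_rho(e) = 9.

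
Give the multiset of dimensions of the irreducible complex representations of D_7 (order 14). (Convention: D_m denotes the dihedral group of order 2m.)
Dimensions: 1, 1, 2, 2, 2

Working: There are 5 irreducibles (= number of conjugacy classes). Their dimensions d_i satisfy sum d_i^2 = |G| = 14: 1 + 1 + 4 + 4 + 4 = 14.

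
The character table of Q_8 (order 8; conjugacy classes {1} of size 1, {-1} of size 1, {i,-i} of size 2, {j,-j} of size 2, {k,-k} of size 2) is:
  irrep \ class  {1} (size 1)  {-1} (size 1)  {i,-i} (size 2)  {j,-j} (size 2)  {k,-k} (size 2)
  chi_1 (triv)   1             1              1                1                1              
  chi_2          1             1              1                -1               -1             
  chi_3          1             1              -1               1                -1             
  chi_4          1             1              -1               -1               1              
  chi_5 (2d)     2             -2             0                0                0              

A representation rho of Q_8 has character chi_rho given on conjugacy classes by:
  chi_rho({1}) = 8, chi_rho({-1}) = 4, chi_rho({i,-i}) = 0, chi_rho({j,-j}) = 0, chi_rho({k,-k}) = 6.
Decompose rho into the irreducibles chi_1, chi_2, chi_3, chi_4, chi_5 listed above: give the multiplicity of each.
Multiplicities: chi_1: 3, chi_2: 0, chi_3: 0, chi_4: 3, chi_5: 1.

Working: Use <chi_rho, chi> = (1/|G|) sum_C |C| * chi_rho(C) * conj(chi(C)) with |G| = 8 for each irreducible chi in the table:
  <chi_rho, chi_1> = (1/8)[1*(8)*conj(1) + 1*(4)*conj(1) + 2*(0)*conj(1) + 2*(0)*conj(1) + 2*(6)*conj(1)]
      = (1/8)[(8) + (4) + (0) + (0) + (12)] = 24/8 = 3
  <chi_rho, chi_2> = (1/8)[1*(8)*conj(1) + 1*(4)*conj(1) + 2*(0)*conj(1) + 2*(0)*conj(-1) + 2*(6)*conj(-1)]
      = (1/8)[(8) + (4) + (0) + (0) + (-12)] = 0/8 = 0
  <chi_rho, chi_3> = (1/8)[1*(8)*conj(1) + 1*(4)*conj(1) + 2*(0)*conj(-1) + 2*(0)*conj(1) + 2*(6)*conj(-1)]
      = (1/8)[(8) + (4) + (0) + (0) + (-12)] = 0/8 = 0
  <chi_rho, chi_4> = (1/8)[1*(8)*conj(1) + 1*(4)*conj(1) + 2*(0)*conj(-1) + 2*(0)*conj(-1) + 2*(6)*conj(1)]
      = (1/8)[(8) + (4) + (0) + (0) + (12)] = 24/8 = 3
  <chi_rho, chi_5> = (1/8)[1*(8)*conj(2) + 1*(4)*conj(-2) + 2*(0)*conj(0) + 2*(0)*conj(0) + 2*(6)*conj(0)]
      = (1/8)[(16) + (-8) + (0) + (0) + (0)] = 8/8 = 1
Dimension check: dim(rho) = sum (mult * dim) = 3*1 + 0*1 + 0*1 + 3*1 + 1*2 = 8 = chi_rho(e) = 8.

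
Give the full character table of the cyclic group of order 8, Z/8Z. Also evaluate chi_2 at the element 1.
Character table of Z/8Z (irreps indexed chi_0,...,chi_7 with chi_k(m) = zeta_8^(k*m), zeta_8 = exp(2*pi*i/8)):
  irrep \ class  {0} (size 1)  {1} (size 1)    {2} (size 1)  {3} (size 1)    {4} (size 1)  {5} (size 1)    {6} (size 1)  {7} (size 1)  
  chi_0          1             1               1             1               1             1               1             1             
  chi_1          1             exp(I*pi/4)     I             exp(3*I*pi/4)   -1            exp(-3*I*pi/4)  -I            exp(-I*pi/4)  
  chi_2          1             I               -1            -I              1             I               -1            -I            
  chi_3          1             exp(3*I*pi/4)   -I            exp(I*pi/4)     -1            exp(-I*pi/4)    I             exp(-3*I*pi/4)
  chi_4          1             -1              1             -1              1             -1              1             -1            
  chi_5          1             exp(-3*I*pi/4)  I             exp(-I*pi/4)    -1            exp(I*pi/4)     -I            exp(3*I*pi/4) 
  chi_6          1             -I              -1            I               1             -I              -1            I             
  chi_7          1             exp(-I*pi/4)    -I            exp(-3*I*pi/4)  -1            exp(3*I*pi/4)   I             exp(I*pi/4)   

Spot check: chi_2(1) = zeta_8^(2*1) = zeta_8^2 = I.

Working: Z/8Z is abelian, so all 8 irreducible complex representations are 1-dimensional. They are given by chi_k(m) = zeta_8^(k*m) for k = 0,...,7. Row orthogonality: sum_m chi_k(m) conj(chi_l(m)) = 8 * [k = l].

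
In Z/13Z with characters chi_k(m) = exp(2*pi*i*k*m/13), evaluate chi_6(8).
chi_6(8) = zeta_13^48 = exp(-8*I*pi/13)

Why: chi_6(8) = zeta_13^(6*8) = zeta_13^48. Since zeta_13^13 = 1, this equals zeta_13^9 = exp(2*pi*i*9/13) = exp(-8*I*pi/13).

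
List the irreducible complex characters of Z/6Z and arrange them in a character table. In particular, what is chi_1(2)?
Character table of Z/6Z (irreps indexed chi_0,...,chi_5 with chi_k(m) = zeta_6^(k*m), zeta_6 = exp(2*pi*i/6)):
  irrep \ class  {0} (size 1)  {1} (size 1)    {2} (size 1)    {3} (size 1)  {4} (size 1)    {5} (size 1)  
  chi_0          1             1               1               1             1               1             
  chi_1          1             exp(I*pi/3)     exp(2*I*pi/3)   -1            exp(-2*I*pi/3)  exp(-I*pi/3)  
  chi_2          1             exp(2*I*pi/3)   exp(-2*I*pi/3)  1             exp(2*I*pi/3)   exp(-2*I*pi/3)
  chi_3          1             -1              1               -1            1               -1            
  chi_4          1             exp(-2*I*pi/3)  exp(2*I*pi/3)   1             exp(-2*I*pi/3)  exp(2*I*pi/3) 
  chi_5          1             exp(-I*pi/3)    exp(-2*I*pi/3)  -1            exp(2*I*pi/3)   exp(I*pi/3)   

Spot check: chi_1(2) = zeta_6^(1*2) = zeta_6^2 = exp(2*I*pi/3).

Reasoning: Z/6Z is abelian, so all 6 irreducible complex representations are 1-dimensional. They are given by chi_k(m) = zeta_6^(k*m) for k = 0,...,5. Row orthogonality: sum_m chi_k(m) conj(chi_l(m)) = 6 * [k = l].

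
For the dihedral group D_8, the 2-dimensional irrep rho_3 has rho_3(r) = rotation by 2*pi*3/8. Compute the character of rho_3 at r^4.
chi_{rho_3}(r^4) = 2*cos(2*pi*3*4/8) = -2

Proof sketch: rho_3(r^4) is rotation by angle 2*pi*3*4/8, whose trace is 2*cos(2*pi*3*4/8) = -2.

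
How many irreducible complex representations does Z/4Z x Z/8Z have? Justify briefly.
32

Why: The number of irreducible complex representations of a finite group equals its number of conjugacy classes. Z/4Z x Z/8Z is abelian of order 32, so every element is its own conjugacy class: 32 classes, so Z/4Z x Z/8Z (order 32) has exactly 32 irreducible complex representations.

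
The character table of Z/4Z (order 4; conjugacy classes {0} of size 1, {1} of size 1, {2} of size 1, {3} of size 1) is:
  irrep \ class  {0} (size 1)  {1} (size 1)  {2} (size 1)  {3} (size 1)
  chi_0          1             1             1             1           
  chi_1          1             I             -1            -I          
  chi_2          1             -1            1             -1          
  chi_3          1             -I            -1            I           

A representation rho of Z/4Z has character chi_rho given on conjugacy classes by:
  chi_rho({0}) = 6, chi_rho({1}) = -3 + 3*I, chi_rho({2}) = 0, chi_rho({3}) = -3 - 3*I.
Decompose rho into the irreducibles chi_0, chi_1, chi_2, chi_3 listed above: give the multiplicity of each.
Multiplicities: chi_0: 0, chi_1: 3, chi_2: 3, chi_3: 0.

Derivation: Use <chi_rho, chi> = (1/|G|) sum_C |C| * chi_rho(C) * conj(chi(C)) with |G| = 4 for each irreducible chi in the table:
  <chi_rho, chi_0> = (1/4)[1*(6)*conj(1) + 1*(-3 + 3*I)*conj(1) + 1*(0)*conj(1) + 1*(-3 - 3*I)*conj(1)]
      = (1/4)[(6) + (-3 + 3*I) + (0) + (-3 - 3*I)] = 0/4 = 0
  <chi_rho, chi_1> = (1/4)[1*(6)*conj(1) + 1*(-3 + 3*I)*conj(I) + 1*(0)*conj(-1) + 1*(-3 - 3*I)*conj(-I)]
      = (1/4)[(6) + (3 + 3*I) + (0) + (3 - 3*I)] = 12/4 = 3
  <chi_rho, chi_2> = (1/4)[1*(6)*conj(1) + 1*(-3 + 3*I)*conj(-1) + 1*(0)*conj(1) + 1*(-3 - 3*I)*conj(-1)]
      = (1/4)[(6) + (3 - 3*I) + (0) + (3 + 3*I)] = 12/4 = 3
  <chi_rho, chi_3> = (1/4)[1*(6)*conj(1) + 1*(-3 + 3*I)*conj(-I) + 1*(0)*conj(-1) + 1*(-3 - 3*I)*conj(I)]
      = (1/4)[(6) + (-3 - 3*I) + (0) + (-3 + 3*I)] = 0/4 = 0
(Exp terms are combined using exp(i*s)*conj(exp(i*t)) = exp(i*(s-t)), and sums of them are collapsed using the identity that for every m > 1 the m distinct m-th roots of unity sum to 0, e.g. 1 + exp(2*I*pi/3) + exp(-2*I*pi/3) = 0.)
Dimension check: dim(rho) = sum (mult * dim) = 0*1 + 3*1 + 3*1 + 0*1 = 6 = chi_rho(e) = 6.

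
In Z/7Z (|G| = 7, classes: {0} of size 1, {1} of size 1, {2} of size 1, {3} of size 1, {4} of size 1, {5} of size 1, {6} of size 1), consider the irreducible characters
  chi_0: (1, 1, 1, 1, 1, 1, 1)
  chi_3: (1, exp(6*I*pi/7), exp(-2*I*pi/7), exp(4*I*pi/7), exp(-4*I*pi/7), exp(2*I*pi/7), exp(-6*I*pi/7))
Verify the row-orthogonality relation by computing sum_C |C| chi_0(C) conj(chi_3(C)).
Sum = 0; so <chi_0, chi_3> = 0 (distinct irreducibles are orthogonal).

Explanation: Compute term by term over conjugacy classes (|C| * chi_0(C) * conj(chi_3(C))):
  1*(1)*conj(1) + 1*(1)*conj(exp(6*I*pi/7)) + 1*(1)*conj(exp(-2*I*pi/7)) + 1*(1)*conj(exp(4*I*pi/7)) + 1*(1)*conj(exp(-4*I*pi/7)) + 1*(1)*conj(exp(2*I*pi/7)) + 1*(1)*conj(exp(-6*I*pi/7))
  = (1) + (exp(-6*I*pi/7)) + (exp(2*I*pi/7)) + (exp(-4*I*pi/7)) + (exp(4*I*pi/7)) + (exp(-2*I*pi/7)) + (exp(6*I*pi/7))
  = 0.
(Exp terms are combined using exp(i*s)*conj(exp(i*t)) = exp(i*(s-t)), and sums of them are collapsed using the identity that for every m > 1 the m distinct m-th roots of unity sum to 0, e.g. 1 + exp(2*I*pi/3) + exp(-2*I*pi/3) = 0.)
Dividing by |G| = 7 gives 0/7 = 0, matching the row-orthogonality relation <chi_0, chi_3> = [chi_0 = chi_3].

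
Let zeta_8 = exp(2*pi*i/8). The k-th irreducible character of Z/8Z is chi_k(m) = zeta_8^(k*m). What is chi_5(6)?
chi_5(6) = zeta_8^30 = -I

Reasoning: chi_5(6) = zeta_8^(5*6) = zeta_8^30. Since zeta_8^8 = 1, this equals zeta_8^6 = exp(2*pi*i*6/8) = -I.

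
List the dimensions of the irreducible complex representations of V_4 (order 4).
Dimensions: 1, 1, 1, 1

Why: There are 4 irreducibles (= number of conjugacy classes). Their dimensions d_i satisfy sum d_i^2 = |G| = 4: 1 + 1 + 1 + 1 = 4.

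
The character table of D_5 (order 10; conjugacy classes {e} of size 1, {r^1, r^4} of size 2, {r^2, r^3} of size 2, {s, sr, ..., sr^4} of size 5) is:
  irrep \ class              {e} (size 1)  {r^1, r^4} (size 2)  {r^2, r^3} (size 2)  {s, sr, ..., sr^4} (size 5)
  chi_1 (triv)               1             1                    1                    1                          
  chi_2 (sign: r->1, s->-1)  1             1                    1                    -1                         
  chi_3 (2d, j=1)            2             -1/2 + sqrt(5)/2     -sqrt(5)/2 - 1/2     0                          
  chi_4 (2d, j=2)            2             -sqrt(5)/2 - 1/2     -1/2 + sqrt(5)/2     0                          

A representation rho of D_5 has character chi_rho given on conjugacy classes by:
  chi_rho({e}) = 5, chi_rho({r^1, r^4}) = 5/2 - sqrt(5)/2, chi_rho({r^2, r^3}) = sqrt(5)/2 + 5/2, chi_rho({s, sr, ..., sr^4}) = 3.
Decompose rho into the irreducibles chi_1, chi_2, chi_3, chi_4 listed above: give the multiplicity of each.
Multiplicities: chi_1: 3, chi_2: 0, chi_3: 0, chi_4: 1.

Argument: Use <chi_rho, chi> = (1/|G|) sum_C |C| * chi_rho(C) * conj(chi(C)) with |G| = 10 for each irreducible chi in the table:
  <chi_rho, chi_1> = (1/10)[1*(5)*conj(1) + 2*(5/2 - sqrt(5)/2)*conj(1) + 2*(sqrt(5)/2 + 5/2)*conj(1) + 5*(3)*conj(1)]
      = (1/10)[(5) + (5 - sqrt(5)) + (sqrt(5) + 5) + (15)] = 30/10 = 3
  <chi_rho, chi_2> = (1/10)[1*(5)*conj(1) + 2*(5/2 - sqrt(5)/2)*conj(1) + 2*(sqrt(5)/2 + 5/2)*conj(1) + 5*(3)*conj(-1)]
      = (1/10)[(5) + (5 - sqrt(5)) + (sqrt(5) + 5) + (-15)] = 0/10 = 0
  <chi_rho, chi_3> = (1/10)[1*(5)*conj(2) + 2*(5/2 - sqrt(5)/2)*conj(-1/2 + sqrt(5)/2) + 2*(sqrt(5)/2 + 5/2)*conj(-sqrt(5)/2 - 1/2) + 5*(3)*conj(0)]
      = (1/10)[(10) + (-5 + 3*sqrt(5)) + (-3*sqrt(5) - 5) + (0)] = 0/10 = 0
  <chi_rho, chi_4> = (1/10)[1*(5)*conj(2) + 2*(5/2 - sqrt(5)/2)*conj(-sqrt(5)/2 - 1/2) + 2*(sqrt(5)/2 + 5/2)*conj(-1/2 + sqrt(5)/2) + 5*(3)*conj(0)]
      = (1/10)[(10) + (-2*sqrt(5)) + (2*sqrt(5)) + (0)] = 10/10 = 1
Dimension check: dim(rho) = sum (mult * dim) = 3*1 + 0*1 + 0*2 + 1*2 = 5 = chi_rho(e) = 5.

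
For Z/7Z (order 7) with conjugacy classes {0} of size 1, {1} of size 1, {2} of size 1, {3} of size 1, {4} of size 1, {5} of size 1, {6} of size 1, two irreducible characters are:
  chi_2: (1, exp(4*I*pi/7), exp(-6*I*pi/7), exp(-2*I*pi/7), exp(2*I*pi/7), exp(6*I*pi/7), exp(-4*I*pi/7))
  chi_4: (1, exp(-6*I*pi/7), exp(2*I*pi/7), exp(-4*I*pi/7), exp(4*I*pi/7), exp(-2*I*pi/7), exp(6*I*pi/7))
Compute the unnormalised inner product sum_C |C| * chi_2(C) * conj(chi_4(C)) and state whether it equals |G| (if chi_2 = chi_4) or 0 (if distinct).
Sum = 0; so <chi_2, chi_4> = 0 (distinct irreducibles are orthogonal).

Reasoning: Compute term by term over conjugacy classes (|C| * chi_2(C) * conj(chi_4(C))):
  1*(1)*conj(1) + 1*(exp(4*I*pi/7))*conj(exp(-6*I*pi/7)) + 1*(exp(-6*I*pi/7))*conj(exp(2*I*pi/7)) + 1*(exp(-2*I*pi/7))*conj(exp(-4*I*pi/7)) + 1*(exp(2*I*pi/7))*conj(exp(4*I*pi/7)) + 1*(exp(6*I*pi/7))*conj(exp(-2*I*pi/7)) + 1*(exp(-4*I*pi/7))*conj(exp(6*I*pi/7))
  = (1) + (exp(-4*I*pi/7)) + (exp(6*I*pi/7)) + (exp(2*I*pi/7)) + (exp(-2*I*pi/7)) + (exp(-6*I*pi/7)) + (exp(4*I*pi/7))
  = 0.
(Exp terms are combined using exp(i*s)*conj(exp(i*t)) = exp(i*(s-t)), and sums of them are collapsed using the identity that for every m > 1 the m distinct m-th roots of unity sum to 0, e.g. 1 + exp(2*I*pi/3) + exp(-2*I*pi/3) = 0.)
Dividing by |G| = 7 gives 0/7 = 0, matching the row-orthogonality relation <chi_2, chi_4> = [chi_2 = chi_4].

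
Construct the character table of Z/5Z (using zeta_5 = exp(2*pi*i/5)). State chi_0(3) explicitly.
Character table of Z/5Z (irreps indexed chi_0,...,chi_4 with chi_k(m) = zeta_5^(k*m), zeta_5 = exp(2*pi*i/5)):
  irrep \ class  {0} (size 1)  {1} (size 1)    {2} (size 1)    {3} (size 1)    {4} (size 1)  
  chi_0          1             1               1               1               1             
  chi_1          1             exp(2*I*pi/5)   exp(4*I*pi/5)   exp(-4*I*pi/5)  exp(-2*I*pi/5)
  chi_2          1             exp(4*I*pi/5)   exp(-2*I*pi/5)  exp(2*I*pi/5)   exp(-4*I*pi/5)
  chi_3          1             exp(-4*I*pi/5)  exp(2*I*pi/5)   exp(-2*I*pi/5)  exp(4*I*pi/5) 
  chi_4          1             exp(-2*I*pi/5)  exp(-4*I*pi/5)  exp(4*I*pi/5)   exp(2*I*pi/5) 

Spot check: chi_0(3) = zeta_5^(0*3) = zeta_5^0 = 1.

Justification: Z/5Z is abelian, so all 5 irreducible complex representations are 1-dimensional. They are given by chi_k(m) = zeta_5^(k*m) for k = 0,...,4. Row orthogonality: sum_m chi_k(m) conj(chi_l(m)) = 5 * [k = l].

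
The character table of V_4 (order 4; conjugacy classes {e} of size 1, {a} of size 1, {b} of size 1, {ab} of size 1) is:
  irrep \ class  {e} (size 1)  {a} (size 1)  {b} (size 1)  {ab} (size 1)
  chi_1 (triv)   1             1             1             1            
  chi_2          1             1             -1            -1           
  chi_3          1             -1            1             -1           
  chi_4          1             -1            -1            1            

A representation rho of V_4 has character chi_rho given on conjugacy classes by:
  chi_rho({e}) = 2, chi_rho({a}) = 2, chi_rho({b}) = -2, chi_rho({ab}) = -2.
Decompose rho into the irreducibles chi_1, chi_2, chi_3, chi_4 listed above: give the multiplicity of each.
Multiplicities: chi_1: 0, chi_2: 2, chi_3: 0, chi_4: 0.

Derivation: Use <chi_rho, chi> = (1/|G|) sum_C |C| * chi_rho(C) * conj(chi(C)) with |G| = 4 for each irreducible chi in the table:
  <chi_rho, chi_1> = (1/4)[1*(2)*conj(1) + 1*(2)*conj(1) + 1*(-2)*conj(1) + 1*(-2)*conj(1)]
      = (1/4)[(2) + (2) + (-2) + (-2)] = 0/4 = 0
  <chi_rho, chi_2> = (1/4)[1*(2)*conj(1) + 1*(2)*conj(1) + 1*(-2)*conj(-1) + 1*(-2)*conj(-1)]
      = (1/4)[(2) + (2) + (2) + (2)] = 8/4 = 2
  <chi_rho, chi_3> = (1/4)[1*(2)*conj(1) + 1*(2)*conj(-1) + 1*(-2)*conj(1) + 1*(-2)*conj(-1)]
      = (1/4)[(2) + (-2) + (-2) + (2)] = 0/4 = 0
  <chi_rho, chi_4> = (1/4)[1*(2)*conj(1) + 1*(2)*conj(-1) + 1*(-2)*conj(-1) + 1*(-2)*conj(1)]
      = (1/4)[(2) + (-2) + (2) + (-2)] = 0/4 = 0
Dimension check: dim(rho) = sum (mult * dim) = 0*1 + 2*1 + 0*1 + 0*1 = 2 = chi_rho(e) = 2.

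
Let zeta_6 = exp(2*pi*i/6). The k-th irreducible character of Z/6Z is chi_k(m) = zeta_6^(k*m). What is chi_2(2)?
chi_2(2) = zeta_6^4 = exp(-2*I*pi/3)

Solution. chi_2(2) = zeta_6^(2*2) = zeta_6^4. Since zeta_6^6 = 1, this equals zeta_6^4 = exp(2*pi*i*4/6) = exp(-2*I*pi/3).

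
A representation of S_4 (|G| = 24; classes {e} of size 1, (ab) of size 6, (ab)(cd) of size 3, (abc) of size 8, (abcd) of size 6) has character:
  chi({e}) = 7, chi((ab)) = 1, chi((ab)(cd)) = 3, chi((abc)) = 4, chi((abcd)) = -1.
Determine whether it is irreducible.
Not irreducible (reducible): <chi, chi> = 9 > 1.

Working: <chi, chi> = (1/|G|) sum_C |C| * |chi(C)|^2 = (1/24)[1*|7|^2 + 6*|1|^2 + 3*|3|^2 + 8*|4|^2 + 6*|-1|^2]
  = (1/24)[(49) + (6) + (27) + (128) + (6)] = 216/24 = 9.
A character is irreducible iff <chi, chi> = 1, so this representation is reducible.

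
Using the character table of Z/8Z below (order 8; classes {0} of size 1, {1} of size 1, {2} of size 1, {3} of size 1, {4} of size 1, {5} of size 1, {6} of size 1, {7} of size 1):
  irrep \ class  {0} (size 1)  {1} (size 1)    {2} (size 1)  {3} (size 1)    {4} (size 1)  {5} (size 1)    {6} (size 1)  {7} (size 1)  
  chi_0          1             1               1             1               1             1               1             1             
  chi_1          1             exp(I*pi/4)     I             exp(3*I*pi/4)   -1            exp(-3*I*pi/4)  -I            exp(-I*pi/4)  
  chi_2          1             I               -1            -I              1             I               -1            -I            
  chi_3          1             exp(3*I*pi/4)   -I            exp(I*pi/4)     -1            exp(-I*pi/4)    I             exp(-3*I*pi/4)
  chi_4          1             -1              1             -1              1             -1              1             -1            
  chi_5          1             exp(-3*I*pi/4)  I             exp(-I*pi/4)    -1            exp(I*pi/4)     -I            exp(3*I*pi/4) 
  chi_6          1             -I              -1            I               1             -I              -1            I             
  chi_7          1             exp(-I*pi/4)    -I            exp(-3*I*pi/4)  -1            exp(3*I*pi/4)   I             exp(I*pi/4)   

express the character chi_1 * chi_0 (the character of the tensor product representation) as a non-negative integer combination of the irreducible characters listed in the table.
chi_1 tensor chi_0 = chi_1 (all other irreducibles have multiplicity 0).

Details: The character of a tensor product is the pointwise product (chi_1 * chi_0)(C) = chi_1(C) * chi_0(C):
  {0}: (1)*(1), {1}: (exp(I*pi/4))*(1), {2}: (I)*(1), {3}: (exp(3*I*pi/4))*(1), {4}: (-1)*(1), {5}: (exp(-3*I*pi/4))*(1), {6}: (-I)*(1), {7}: (exp(-I*pi/4))*(1)
so (chi_1 * chi_0) takes values
  {0} -> 1, {1} -> exp(I*pi/4), {2} -> I, {3} -> exp(3*I*pi/4), {4} -> -1, {5} -> exp(-3*I*pi/4), {6} -> -I, {7} -> exp(-I*pi/4).
Now take the inner product of this character with each irreducible chi from the table, <chi_1*chi_0, chi> = (1/8) sum_C |C| (chi_1*chi_0)(C) conj(chi(C)):
  <chi_1*chi_0, chi_0> = (1/8)[1*(1)*conj(1) + 1*(exp(I*pi/4))*conj(1) + 1*(I)*conj(1) + 1*(exp(3*I*pi/4))*conj(1) + 1*(-1)*conj(1) + 1*(exp(-3*I*pi/4))*conj(1) + 1*(-I)*conj(1) + 1*(exp(-I*pi/4))*conj(1)]
      = (1/8)[(1) + (exp(I*pi/4)) + (I) + (exp(3*I*pi/4)) + (-1) + (exp(-3*I*pi/4)) + (-I) + (exp(-I*pi/4))] = 0/8 = 0
  <chi_1*chi_0, chi_1> = (1/8)[1*(1)*conj(1) + 1*(exp(I*pi/4))*conj(exp(I*pi/4)) + 1*(I)*conj(I) + 1*(exp(3*I*pi/4))*conj(exp(3*I*pi/4)) + 1*(-1)*conj(-1) + 1*(exp(-3*I*pi/4))*conj(exp(-3*I*pi/4)) + 1*(-I)*conj(-I) + 1*(exp(-I*pi/4))*conj(exp(-I*pi/4))]
      = (1/8)[(1) + (1) + (1) + (1) + (1) + (1) + (1) + (1)] = 8/8 = 1
  <chi_1*chi_0, chi_2> = (1/8)[1*(1)*conj(1) + 1*(exp(I*pi/4))*conj(I) + 1*(I)*conj(-1) + 1*(exp(3*I*pi/4))*conj(-I) + 1*(-1)*conj(1) + 1*(exp(-3*I*pi/4))*conj(I) + 1*(-I)*conj(-1) + 1*(exp(-I*pi/4))*conj(-I)]
      = (1/8)[(1) + (-exp(3*I*pi/4)) + (-I) + (exp(-3*I*pi/4)) + (-1) + (-exp(-I*pi/4)) + (I) + (exp(I*pi/4))] = 0/8 = 0
  <chi_1*chi_0, chi_3> = (1/8)[1*(1)*conj(1) + 1*(exp(I*pi/4))*conj(exp(3*I*pi/4)) + 1*(I)*conj(-I) + 1*(exp(3*I*pi/4))*conj(exp(I*pi/4)) + 1*(-1)*conj(-1) + 1*(exp(-3*I*pi/4))*conj(exp(-I*pi/4)) + 1*(-I)*conj(I) + 1*(exp(-I*pi/4))*conj(exp(-3*I*pi/4))]
      = (1/8)[(1) + (-I) + (-1) + (I) + (1) + (-I) + (-1) + (I)] = 0/8 = 0
  <chi_1*chi_0, chi_4> = (1/8)[1*(1)*conj(1) + 1*(exp(I*pi/4))*conj(-1) + 1*(I)*conj(1) + 1*(exp(3*I*pi/4))*conj(-1) + 1*(-1)*conj(1) + 1*(exp(-3*I*pi/4))*conj(-1) + 1*(-I)*conj(1) + 1*(exp(-I*pi/4))*conj(-1)]
      = (1/8)[(1) + (-exp(I*pi/4)) + (I) + (-exp(3*I*pi/4)) + (-1) + (-exp(-3*I*pi/4)) + (-I) + (-exp(-I*pi/4))] = 0/8 = 0
  <chi_1*chi_0, chi_5> = (1/8)[1*(1)*conj(1) + 1*(exp(I*pi/4))*conj(exp(-3*I*pi/4)) + 1*(I)*conj(I) + 1*(exp(3*I*pi/4))*conj(exp(-I*pi/4)) + 1*(-1)*conj(-1) + 1*(exp(-3*I*pi/4))*conj(exp(I*pi/4)) + 1*(-I)*conj(-I) + 1*(exp(-I*pi/4))*conj(exp(3*I*pi/4))]
      = (1/8)[(1) + (-1) + (1) + (-1) + (1) + (-1) + (1) + (-1)] = 0/8 = 0
  <chi_1*chi_0, chi_6> = (1/8)[1*(1)*conj(1) + 1*(exp(I*pi/4))*conj(-I) + 1*(I)*conj(-1) + 1*(exp(3*I*pi/4))*conj(I) + 1*(-1)*conj(1) + 1*(exp(-3*I*pi/4))*conj(-I) + 1*(-I)*conj(-1) + 1*(exp(-I*pi/4))*conj(I)]
      = (1/8)[(1) + (exp(3*I*pi/4)) + (-I) + (-exp(-3*I*pi/4)) + (-1) + (exp(-I*pi/4)) + (I) + (-exp(I*pi/4))] = 0/8 = 0
  <chi_1*chi_0, chi_7> = (1/8)[1*(1)*conj(1) + 1*(exp(I*pi/4))*conj(exp(-I*pi/4)) + 1*(I)*conj(-I) + 1*(exp(3*I*pi/4))*conj(exp(-3*I*pi/4)) + 1*(-1)*conj(-1) + 1*(exp(-3*I*pi/4))*conj(exp(3*I*pi/4)) + 1*(-I)*conj(I) + 1*(exp(-I*pi/4))*conj(exp(I*pi/4))]
      = (1/8)[(1) + (I) + (-1) + (-I) + (1) + (I) + (-1) + (-I)] = 0/8 = 0
(Exp terms are combined using exp(i*s)*conj(exp(i*t)) = exp(i*(s-t)), and sums of them are collapsed using the identity that for every m > 1 the m distinct m-th roots of unity sum to 0, e.g. 1 + exp(2*I*pi/3) + exp(-2*I*pi/3) = 0.)
Hence the multiplicities are chi_1: 1. Dimension check: dim(chi_1)*dim(chi_0) = 1*1 = 1 and sum (mult * dim) = 1*1 = 1.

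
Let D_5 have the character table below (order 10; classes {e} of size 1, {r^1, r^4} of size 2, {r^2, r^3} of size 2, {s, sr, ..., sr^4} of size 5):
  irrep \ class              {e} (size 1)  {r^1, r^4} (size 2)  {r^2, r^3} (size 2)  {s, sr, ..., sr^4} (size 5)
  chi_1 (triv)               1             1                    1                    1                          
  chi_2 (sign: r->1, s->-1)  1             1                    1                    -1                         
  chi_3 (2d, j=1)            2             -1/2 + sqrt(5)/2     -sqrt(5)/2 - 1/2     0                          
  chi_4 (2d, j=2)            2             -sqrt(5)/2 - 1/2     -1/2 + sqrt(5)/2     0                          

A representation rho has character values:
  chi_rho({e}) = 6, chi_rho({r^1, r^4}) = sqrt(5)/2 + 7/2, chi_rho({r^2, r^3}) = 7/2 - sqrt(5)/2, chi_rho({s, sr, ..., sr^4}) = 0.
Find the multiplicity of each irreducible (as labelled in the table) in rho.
Multiplicities: chi_1: 2, chi_2: 2, chi_3: 1, chi_4: 0.

Use <chi_rho, chi> = (1/|G|) sum_C |C| * chi_rho(C) * conj(chi(C)) with |G| = 10 for each irreducible chi in the table:
  <chi_rho, chi_1> = (1/10)[1*(6)*conj(1) + 2*(sqrt(5)/2 + 7/2)*conj(1) + 2*(7/2 - sqrt(5)/2)*conj(1) + 5*(0)*conj(1)]
      = (1/10)[(6) + (sqrt(5) + 7) + (7 - sqrt(5)) + (0)] = 20/10 = 2
  <chi_rho, chi_2> = (1/10)[1*(6)*conj(1) + 2*(sqrt(5)/2 + 7/2)*conj(1) + 2*(7/2 - sqrt(5)/2)*conj(1) + 5*(0)*conj(-1)]
      = (1/10)[(6) + (sqrt(5) + 7) + (7 - sqrt(5)) + (0)] = 20/10 = 2
  <chi_rho, chi_3> = (1/10)[1*(6)*conj(2) + 2*(sqrt(5)/2 + 7/2)*conj(-1/2 + sqrt(5)/2) + 2*(7/2 - sqrt(5)/2)*conj(-sqrt(5)/2 - 1/2) + 5*(0)*conj(0)]
      = (1/10)[(12) + (-1 + 3*sqrt(5)) + (-3*sqrt(5) - 1) + (0)] = 10/10 = 1
  <chi_rho, chi_4> = (1/10)[1*(6)*conj(2) + 2*(sqrt(5)/2 + 7/2)*conj(-sqrt(5)/2 - 1/2) + 2*(7/2 - sqrt(5)/2)*conj(-1/2 + sqrt(5)/2) + 5*(0)*conj(0)]
      = (1/10)[(12) + (-4*sqrt(5) - 6) + (-6 + 4*sqrt(5)) + (0)] = 0/10 = 0
Dimension check: dim(rho) = sum (mult * dim) = 2*1 + 2*1 + 1*2 + 0*2 = 6 = chi_rho(e) = 6.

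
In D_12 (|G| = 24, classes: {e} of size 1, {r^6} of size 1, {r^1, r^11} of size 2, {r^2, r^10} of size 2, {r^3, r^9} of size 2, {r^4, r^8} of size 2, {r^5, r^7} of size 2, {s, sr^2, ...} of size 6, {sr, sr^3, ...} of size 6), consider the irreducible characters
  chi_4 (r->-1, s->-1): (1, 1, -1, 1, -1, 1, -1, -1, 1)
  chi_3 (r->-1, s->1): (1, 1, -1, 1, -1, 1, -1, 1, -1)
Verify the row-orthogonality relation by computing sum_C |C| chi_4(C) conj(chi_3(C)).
Sum = 0; so <chi_4, chi_3> = 0 (distinct irreducibles are orthogonal).

Details: Compute term by term over conjugacy classes (|C| * chi_4(C) * conj(chi_3(C))):
  1*(1)*conj(1) + 1*(1)*conj(1) + 2*(-1)*conj(-1) + 2*(1)*conj(1) + 2*(-1)*conj(-1) + 2*(1)*conj(1) + 2*(-1)*conj(-1) + 6*(-1)*conj(1) + 6*(1)*conj(-1)
  = (1) + (1) + (2) + (2) + (2) + (2) + (2) + (-6) + (-6)
  = 0.
Dividing by |G| = 24 gives 0/24 = 0, matching the row-orthogonality relation <chi_4, chi_3> = [chi_4 = chi_3].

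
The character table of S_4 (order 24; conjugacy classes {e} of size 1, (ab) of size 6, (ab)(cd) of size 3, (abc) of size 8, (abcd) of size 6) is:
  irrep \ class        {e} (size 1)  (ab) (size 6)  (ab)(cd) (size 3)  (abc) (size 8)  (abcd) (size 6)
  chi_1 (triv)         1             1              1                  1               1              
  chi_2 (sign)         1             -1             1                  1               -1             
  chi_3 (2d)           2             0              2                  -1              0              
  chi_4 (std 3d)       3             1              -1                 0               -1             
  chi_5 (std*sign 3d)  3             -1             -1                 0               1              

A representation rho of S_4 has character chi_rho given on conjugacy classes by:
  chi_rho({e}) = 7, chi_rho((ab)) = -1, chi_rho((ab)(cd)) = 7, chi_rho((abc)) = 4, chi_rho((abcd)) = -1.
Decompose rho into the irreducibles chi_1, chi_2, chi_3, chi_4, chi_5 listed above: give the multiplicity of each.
Multiplicities: chi_1: 2, chi_2: 3, chi_3: 1, chi_4: 0, chi_5: 0.

Explanation: Use <chi_rho, chi> = (1/|G|) sum_C |C| * chi_rho(C) * conj(chi(C)) with |G| = 24 for each irreducible chi in the table:
  <chi_rho, chi_1> = (1/24)[1*(7)*conj(1) + 6*(-1)*conj(1) + 3*(7)*conj(1) + 8*(4)*conj(1) + 6*(-1)*conj(1)]
      = (1/24)[(7) + (-6) + (21) + (32) + (-6)] = 48/24 = 2
  <chi_rho, chi_2> = (1/24)[1*(7)*conj(1) + 6*(-1)*conj(-1) + 3*(7)*conj(1) + 8*(4)*conj(1) + 6*(-1)*conj(-1)]
      = (1/24)[(7) + (6) + (21) + (32) + (6)] = 72/24 = 3
  <chi_rho, chi_3> = (1/24)[1*(7)*conj(2) + 6*(-1)*conj(0) + 3*(7)*conj(2) + 8*(4)*conj(-1) + 6*(-1)*conj(0)]
      = (1/24)[(14) + (0) + (42) + (-32) + (0)] = 24/24 = 1
  <chi_rho, chi_4> = (1/24)[1*(7)*conj(3) + 6*(-1)*conj(1) + 3*(7)*conj(-1) + 8*(4)*conj(0) + 6*(-1)*conj(-1)]
      = (1/24)[(21) + (-6) + (-21) + (0) + (6)] = 0/24 = 0
  <chi_rho, chi_5> = (1/24)[1*(7)*conj(3) + 6*(-1)*conj(-1) + 3*(7)*conj(-1) + 8*(4)*conj(0) + 6*(-1)*conj(1)]
      = (1/24)[(21) + (6) + (-21) + (0) + (-6)] = 0/24 = 0
Dimension check: dim(rho) = sum (mult * dim) = 2*1 + 3*1 + 1*2 + 0*3 + 0*3 = 7 = chi_rho(e) = 7.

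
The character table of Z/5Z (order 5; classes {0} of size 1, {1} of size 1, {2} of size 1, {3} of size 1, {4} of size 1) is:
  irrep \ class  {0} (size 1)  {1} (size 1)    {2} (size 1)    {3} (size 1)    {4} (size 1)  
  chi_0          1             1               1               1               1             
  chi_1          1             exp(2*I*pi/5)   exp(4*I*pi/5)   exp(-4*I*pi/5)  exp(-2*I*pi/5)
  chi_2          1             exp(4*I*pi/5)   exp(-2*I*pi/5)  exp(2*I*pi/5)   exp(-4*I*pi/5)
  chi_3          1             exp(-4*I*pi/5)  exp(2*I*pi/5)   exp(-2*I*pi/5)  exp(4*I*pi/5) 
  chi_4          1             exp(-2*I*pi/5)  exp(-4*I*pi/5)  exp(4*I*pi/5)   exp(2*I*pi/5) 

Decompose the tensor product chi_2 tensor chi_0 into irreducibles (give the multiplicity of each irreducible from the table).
chi_2 tensor chi_0 = chi_2 (all other irreducibles have multiplicity 0).

Proof sketch: The character of a tensor product is the pointwise product (chi_2 * chi_0)(C) = chi_2(C) * chi_0(C):
  {0}: (1)*(1), {1}: (exp(4*I*pi/5))*(1), {2}: (exp(-2*I*pi/5))*(1), {3}: (exp(2*I*pi/5))*(1), {4}: (exp(-4*I*pi/5))*(1)
so (chi_2 * chi_0) takes values
  {0} -> 1, {1} -> exp(4*I*pi/5), {2} -> exp(-2*I*pi/5), {3} -> exp(2*I*pi/5), {4} -> exp(-4*I*pi/5).
Now take the inner product of this character with each irreducible chi from the table, <chi_2*chi_0, chi> = (1/5) sum_C |C| (chi_2*chi_0)(C) conj(chi(C)):
  <chi_2*chi_0, chi_0> = (1/5)[1*(1)*conj(1) + 1*(exp(4*I*pi/5))*conj(1) + 1*(exp(-2*I*pi/5))*conj(1) + 1*(exp(2*I*pi/5))*conj(1) + 1*(exp(-4*I*pi/5))*conj(1)]
      = (1/5)[(1) + (exp(4*I*pi/5)) + (exp(-2*I*pi/5)) + (exp(2*I*pi/5)) + (exp(-4*I*pi/5))] = 0/5 = 0
  <chi_2*chi_0, chi_1> = (1/5)[1*(1)*conj(1) + 1*(exp(4*I*pi/5))*conj(exp(2*I*pi/5)) + 1*(exp(-2*I*pi/5))*conj(exp(4*I*pi/5)) + 1*(exp(2*I*pi/5))*conj(exp(-4*I*pi/5)) + 1*(exp(-4*I*pi/5))*conj(exp(-2*I*pi/5))]
      = (1/5)[(1) + (exp(2*I*pi/5)) + (exp(4*I*pi/5)) + (exp(-4*I*pi/5)) + (exp(-2*I*pi/5))] = 0/5 = 0
  <chi_2*chi_0, chi_2> = (1/5)[1*(1)*conj(1) + 1*(exp(4*I*pi/5))*conj(exp(4*I*pi/5)) + 1*(exp(-2*I*pi/5))*conj(exp(-2*I*pi/5)) + 1*(exp(2*I*pi/5))*conj(exp(2*I*pi/5)) + 1*(exp(-4*I*pi/5))*conj(exp(-4*I*pi/5))]
      = (1/5)[(1) + (1) + (1) + (1) + (1)] = 5/5 = 1
  <chi_2*chi_0, chi_3> = (1/5)[1*(1)*conj(1) + 1*(exp(4*I*pi/5))*conj(exp(-4*I*pi/5)) + 1*(exp(-2*I*pi/5))*conj(exp(2*I*pi/5)) + 1*(exp(2*I*pi/5))*conj(exp(-2*I*pi/5)) + 1*(exp(-4*I*pi/5))*conj(exp(4*I*pi/5))]
      = (1/5)[(1) + (exp(-2*I*pi/5)) + (exp(-4*I*pi/5)) + (exp(4*I*pi/5)) + (exp(2*I*pi/5))] = 0/5 = 0
  <chi_2*chi_0, chi_4> = (1/5)[1*(1)*conj(1) + 1*(exp(4*I*pi/5))*conj(exp(-2*I*pi/5)) + 1*(exp(-2*I*pi/5))*conj(exp(-4*I*pi/5)) + 1*(exp(2*I*pi/5))*conj(exp(4*I*pi/5)) + 1*(exp(-4*I*pi/5))*conj(exp(2*I*pi/5))]
      = (1/5)[(1) + (exp(-4*I*pi/5)) + (exp(2*I*pi/5)) + (exp(-2*I*pi/5)) + (exp(4*I*pi/5))] = 0/5 = 0
(Exp terms are combined using exp(i*s)*conj(exp(i*t)) = exp(i*(s-t)), and sums of them are collapsed using the identity that for every m > 1 the m distinct m-th roots of unity sum to 0, e.g. 1 + exp(2*I*pi/3) + exp(-2*I*pi/3) = 0.)
Hence the multiplicities are chi_2: 1. Dimension check: dim(chi_2)*dim(chi_0) = 1*1 = 1 and sum (mult * dim) = 1*1 = 1.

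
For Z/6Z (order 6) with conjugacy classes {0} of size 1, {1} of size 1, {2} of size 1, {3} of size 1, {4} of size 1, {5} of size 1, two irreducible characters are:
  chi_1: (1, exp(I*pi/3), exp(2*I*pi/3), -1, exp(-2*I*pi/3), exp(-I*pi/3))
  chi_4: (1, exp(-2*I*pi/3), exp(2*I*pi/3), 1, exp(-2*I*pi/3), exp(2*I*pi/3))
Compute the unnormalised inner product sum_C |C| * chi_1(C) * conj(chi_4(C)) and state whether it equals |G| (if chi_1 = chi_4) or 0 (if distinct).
Sum = 0; so <chi_1, chi_4> = 0 (distinct irreducibles are orthogonal).

Solution. Compute term by term over conjugacy classes (|C| * chi_1(C) * conj(chi_4(C))):
  1*(1)*conj(1) + 1*(exp(I*pi/3))*conj(exp(-2*I*pi/3)) + 1*(exp(2*I*pi/3))*conj(exp(2*I*pi/3)) + 1*(-1)*conj(1) + 1*(exp(-2*I*pi/3))*conj(exp(-2*I*pi/3)) + 1*(exp(-I*pi/3))*conj(exp(2*I*pi/3))
  = (1) + (-1) + (1) + (-1) + (1) + (-1)
  = 0.
(Exp terms are combined using exp(i*s)*conj(exp(i*t)) = exp(i*(s-t)), and sums of them are collapsed using the identity that for every m > 1 the m distinct m-th roots of unity sum to 0, e.g. 1 + exp(2*I*pi/3) + exp(-2*I*pi/3) = 0.)
Dividing by |G| = 6 gives 0/6 = 0, matching the row-orthogonality relation <chi_1, chi_4> = [chi_1 = chi_4].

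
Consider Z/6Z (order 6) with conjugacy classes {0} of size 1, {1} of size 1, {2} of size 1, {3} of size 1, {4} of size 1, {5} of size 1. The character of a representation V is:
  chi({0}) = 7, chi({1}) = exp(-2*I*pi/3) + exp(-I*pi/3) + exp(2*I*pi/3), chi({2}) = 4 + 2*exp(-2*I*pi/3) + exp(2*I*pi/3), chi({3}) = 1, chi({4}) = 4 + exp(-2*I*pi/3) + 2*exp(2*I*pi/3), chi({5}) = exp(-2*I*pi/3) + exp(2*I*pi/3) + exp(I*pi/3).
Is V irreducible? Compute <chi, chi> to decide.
Not irreducible (reducible): <chi, chi> = 11 > 1.

Proof sketch: <chi, chi> = (1/|G|) sum_C |C| * |chi(C)|^2 = (1/6)[1*|7|^2 + 1*|exp(-2*I*pi/3) + exp(-I*pi/3) + exp(2*I*pi/3)|^2 + 1*|4 + 2*exp(-2*I*pi/3) + exp(2*I*pi/3)|^2 + 1*|1|^2 + 1*|4 + exp(-2*I*pi/3) + 2*exp(2*I*pi/3)|^2 + 1*|exp(-2*I*pi/3) + exp(2*I*pi/3) + exp(I*pi/3)|^2]
  = (1/6)[(49) + (1) + (7) + (1) + (7) + (1)] = 66/6 = 11.
(Exp terms are combined using exp(i*s)*conj(exp(i*t)) = exp(i*(s-t)), and sums of them are collapsed using the identity that for every m > 1 the m distinct m-th roots of unity sum to 0, e.g. 1 + exp(2*I*pi/3) + exp(-2*I*pi/3) = 0.)
A character is irreducible iff <chi, chi> = 1, so this representation is reducible.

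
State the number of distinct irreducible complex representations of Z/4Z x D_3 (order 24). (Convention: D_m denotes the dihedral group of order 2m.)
12

The number of irreducible complex representations of a finite group equals its number of conjugacy classes. For a direct product, #classes(G x H) = #classes(G) * #classes(H). Z/4Z has 4 classes (abelian), D_3 has 3 classes, so 4 * 3 = 12, so Z/4Z x D_3 (order 24) has exactly 12 irreducible complex representations.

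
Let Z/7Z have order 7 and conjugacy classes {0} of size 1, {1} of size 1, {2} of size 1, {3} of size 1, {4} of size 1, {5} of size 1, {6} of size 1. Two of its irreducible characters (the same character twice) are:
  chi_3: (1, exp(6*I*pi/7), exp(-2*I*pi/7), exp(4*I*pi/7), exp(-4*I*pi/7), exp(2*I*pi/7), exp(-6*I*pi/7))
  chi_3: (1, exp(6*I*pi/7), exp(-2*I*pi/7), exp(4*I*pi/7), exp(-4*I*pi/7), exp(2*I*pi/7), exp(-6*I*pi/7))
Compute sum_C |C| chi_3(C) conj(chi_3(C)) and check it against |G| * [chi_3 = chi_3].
Sum = 7 = |G| = 7; so <chi_3, chi_3> = 1 (norm-1 confirms irreducibility).

Proof sketch: Compute term by term over conjugacy classes (|C| * chi_3(C) * conj(chi_3(C))):
  1*(1)*conj(1) + 1*(exp(6*I*pi/7))*conj(exp(6*I*pi/7)) + 1*(exp(-2*I*pi/7))*conj(exp(-2*I*pi/7)) + 1*(exp(4*I*pi/7))*conj(exp(4*I*pi/7)) + 1*(exp(-4*I*pi/7))*conj(exp(-4*I*pi/7)) + 1*(exp(2*I*pi/7))*conj(exp(2*I*pi/7)) + 1*(exp(-6*I*pi/7))*conj(exp(-6*I*pi/7))
  = (1) + (1) + (1) + (1) + (1) + (1) + (1)
  = 7.
(Exp terms are combined using exp(i*s)*conj(exp(i*t)) = exp(i*(s-t)), and sums of them are collapsed using the identity that for every m > 1 the m distinct m-th roots of unity sum to 0, e.g. 1 + exp(2*I*pi/3) + exp(-2*I*pi/3) = 0.)
Dividing by |G| = 7 gives 7/7 = 1, matching the row-orthogonality relation <chi_3, chi_3> = [chi_3 = chi_3].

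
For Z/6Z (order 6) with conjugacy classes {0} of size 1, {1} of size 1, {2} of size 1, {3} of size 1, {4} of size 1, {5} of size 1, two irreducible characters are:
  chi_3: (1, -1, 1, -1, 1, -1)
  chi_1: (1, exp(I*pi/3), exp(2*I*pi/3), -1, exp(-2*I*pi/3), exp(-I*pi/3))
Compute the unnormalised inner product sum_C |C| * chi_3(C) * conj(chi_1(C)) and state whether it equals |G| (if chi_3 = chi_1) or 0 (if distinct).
Sum = 0; so <chi_3, chi_1> = 0 (distinct irreducibles are orthogonal).

Proof sketch: Compute term by term over conjugacy classes (|C| * chi_3(C) * conj(chi_1(C))):
  1*(1)*conj(1) + 1*(-1)*conj(exp(I*pi/3)) + 1*(1)*conj(exp(2*I*pi/3)) + 1*(-1)*conj(-1) + 1*(1)*conj(exp(-2*I*pi/3)) + 1*(-1)*conj(exp(-I*pi/3))
  = (1) + (-exp(-I*pi/3)) + (exp(-2*I*pi/3)) + (1) + (exp(2*I*pi/3)) + (-exp(I*pi/3))
  = 0.
(Exp terms are combined using exp(i*s)*conj(exp(i*t)) = exp(i*(s-t)), and sums of them are collapsed using the identity that for every m > 1 the m distinct m-th roots of unity sum to 0, e.g. 1 + exp(2*I*pi/3) + exp(-2*I*pi/3) = 0.)
Dividing by |G| = 6 gives 0/6 = 0, matching the row-orthogonality relation <chi_3, chi_1> = [chi_3 = chi_1].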